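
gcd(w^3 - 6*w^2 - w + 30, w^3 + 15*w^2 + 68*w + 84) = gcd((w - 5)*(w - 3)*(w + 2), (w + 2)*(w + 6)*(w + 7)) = w + 2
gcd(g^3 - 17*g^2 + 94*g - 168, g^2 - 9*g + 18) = g - 6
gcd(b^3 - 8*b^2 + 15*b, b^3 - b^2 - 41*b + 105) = b^2 - 8*b + 15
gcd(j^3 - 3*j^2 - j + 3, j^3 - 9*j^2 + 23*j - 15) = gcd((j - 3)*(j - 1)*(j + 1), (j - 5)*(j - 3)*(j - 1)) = j^2 - 4*j + 3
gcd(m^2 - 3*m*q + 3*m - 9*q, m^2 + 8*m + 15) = m + 3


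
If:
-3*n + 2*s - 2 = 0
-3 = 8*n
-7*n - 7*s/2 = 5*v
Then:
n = -3/8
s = 7/16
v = 7/32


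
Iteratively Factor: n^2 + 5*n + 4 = (n + 4)*(n + 1)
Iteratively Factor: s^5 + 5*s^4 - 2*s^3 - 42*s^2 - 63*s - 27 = (s + 3)*(s^4 + 2*s^3 - 8*s^2 - 18*s - 9) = (s + 3)^2*(s^3 - s^2 - 5*s - 3) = (s - 3)*(s + 3)^2*(s^2 + 2*s + 1) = (s - 3)*(s + 1)*(s + 3)^2*(s + 1)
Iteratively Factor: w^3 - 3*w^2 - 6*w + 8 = (w - 4)*(w^2 + w - 2) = (w - 4)*(w + 2)*(w - 1)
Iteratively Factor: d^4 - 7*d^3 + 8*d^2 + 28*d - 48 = (d - 2)*(d^3 - 5*d^2 - 2*d + 24) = (d - 3)*(d - 2)*(d^2 - 2*d - 8) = (d - 4)*(d - 3)*(d - 2)*(d + 2)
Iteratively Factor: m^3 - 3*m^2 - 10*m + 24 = (m - 4)*(m^2 + m - 6) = (m - 4)*(m + 3)*(m - 2)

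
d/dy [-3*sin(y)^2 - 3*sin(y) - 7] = -3*sin(2*y) - 3*cos(y)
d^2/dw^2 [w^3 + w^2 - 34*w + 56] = 6*w + 2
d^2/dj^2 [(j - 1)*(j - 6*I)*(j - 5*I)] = 6*j - 2 - 22*I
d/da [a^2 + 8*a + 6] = 2*a + 8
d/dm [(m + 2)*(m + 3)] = 2*m + 5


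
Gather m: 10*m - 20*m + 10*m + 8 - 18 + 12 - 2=0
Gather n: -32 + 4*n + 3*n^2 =3*n^2 + 4*n - 32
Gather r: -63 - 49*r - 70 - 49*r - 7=-98*r - 140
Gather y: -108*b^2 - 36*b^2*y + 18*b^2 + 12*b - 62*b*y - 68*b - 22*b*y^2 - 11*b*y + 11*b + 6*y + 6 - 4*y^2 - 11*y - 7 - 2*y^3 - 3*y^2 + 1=-90*b^2 - 45*b - 2*y^3 + y^2*(-22*b - 7) + y*(-36*b^2 - 73*b - 5)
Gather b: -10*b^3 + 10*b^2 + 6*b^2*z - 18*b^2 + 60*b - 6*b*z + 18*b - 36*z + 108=-10*b^3 + b^2*(6*z - 8) + b*(78 - 6*z) - 36*z + 108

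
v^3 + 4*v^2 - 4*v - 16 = (v - 2)*(v + 2)*(v + 4)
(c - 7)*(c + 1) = c^2 - 6*c - 7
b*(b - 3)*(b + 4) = b^3 + b^2 - 12*b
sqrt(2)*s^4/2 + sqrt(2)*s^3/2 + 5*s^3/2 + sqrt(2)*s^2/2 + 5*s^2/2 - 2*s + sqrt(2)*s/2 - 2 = (s + 1)*(s - sqrt(2)/2)*(s + 2*sqrt(2))*(sqrt(2)*s/2 + 1)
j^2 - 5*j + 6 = (j - 3)*(j - 2)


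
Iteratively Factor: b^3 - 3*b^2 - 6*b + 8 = (b + 2)*(b^2 - 5*b + 4) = (b - 1)*(b + 2)*(b - 4)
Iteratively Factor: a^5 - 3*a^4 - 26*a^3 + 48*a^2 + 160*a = (a + 2)*(a^4 - 5*a^3 - 16*a^2 + 80*a) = (a - 5)*(a + 2)*(a^3 - 16*a) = (a - 5)*(a + 2)*(a + 4)*(a^2 - 4*a) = a*(a - 5)*(a + 2)*(a + 4)*(a - 4)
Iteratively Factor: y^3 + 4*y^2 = (y + 4)*(y^2) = y*(y + 4)*(y)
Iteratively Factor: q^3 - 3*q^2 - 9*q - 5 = (q - 5)*(q^2 + 2*q + 1) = (q - 5)*(q + 1)*(q + 1)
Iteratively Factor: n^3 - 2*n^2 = (n - 2)*(n^2) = n*(n - 2)*(n)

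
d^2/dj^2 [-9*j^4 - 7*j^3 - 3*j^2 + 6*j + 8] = -108*j^2 - 42*j - 6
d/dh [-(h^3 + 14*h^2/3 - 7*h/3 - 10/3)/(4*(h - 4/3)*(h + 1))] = (-9*h^4 + 6*h^3 + 29*h^2 + 52*h - 18)/(4*(9*h^4 - 6*h^3 - 23*h^2 + 8*h + 16))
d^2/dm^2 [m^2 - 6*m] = 2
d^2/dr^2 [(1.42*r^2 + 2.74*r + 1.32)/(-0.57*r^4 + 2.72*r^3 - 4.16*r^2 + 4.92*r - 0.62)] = (-2.768148*r^8 + 2.52669600000002*r^7 + 45.114928*r^6 - 147.00336*r^5 + 92.4491039999999*r^4 + 159.99896*r^3 - 270.925152*r^2 + 191.145984*r - 74.903696)/(0.185193*r^12 - 2.651184*r^11 + 16.706016*r^10 - 63.617156*r^9 + 168.29673*r^8 - 326.179392*r^7 + 469.990832*r^6 - 505.479792*r^5 + 384.72414*r^4 - 198.370176*r^3 + 49.821216*r^2 - 5.673744*r + 0.238328)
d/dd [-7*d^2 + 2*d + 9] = 2 - 14*d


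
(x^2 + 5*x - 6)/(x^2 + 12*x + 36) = (x - 1)/(x + 6)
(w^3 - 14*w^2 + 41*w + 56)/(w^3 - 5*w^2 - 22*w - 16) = (w - 7)/(w + 2)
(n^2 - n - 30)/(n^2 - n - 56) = (-n^2 + n + 30)/(-n^2 + n + 56)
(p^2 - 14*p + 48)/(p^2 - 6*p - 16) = (p - 6)/(p + 2)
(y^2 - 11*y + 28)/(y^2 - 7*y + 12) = (y - 7)/(y - 3)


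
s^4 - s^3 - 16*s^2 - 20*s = s*(s - 5)*(s + 2)^2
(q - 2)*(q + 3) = q^2 + q - 6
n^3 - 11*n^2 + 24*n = n*(n - 8)*(n - 3)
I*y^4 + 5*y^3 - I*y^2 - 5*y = y*(y - 1)*(y - 5*I)*(I*y + I)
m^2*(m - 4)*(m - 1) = m^4 - 5*m^3 + 4*m^2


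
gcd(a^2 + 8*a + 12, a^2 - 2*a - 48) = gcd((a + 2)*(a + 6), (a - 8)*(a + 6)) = a + 6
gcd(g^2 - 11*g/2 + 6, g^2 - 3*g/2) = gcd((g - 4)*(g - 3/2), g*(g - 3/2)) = g - 3/2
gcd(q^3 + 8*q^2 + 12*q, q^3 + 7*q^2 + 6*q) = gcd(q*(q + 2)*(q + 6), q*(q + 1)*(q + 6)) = q^2 + 6*q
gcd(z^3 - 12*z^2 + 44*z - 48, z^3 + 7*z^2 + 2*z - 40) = z - 2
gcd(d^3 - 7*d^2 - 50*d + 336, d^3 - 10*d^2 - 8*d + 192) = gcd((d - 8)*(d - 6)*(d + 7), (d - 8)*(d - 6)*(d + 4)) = d^2 - 14*d + 48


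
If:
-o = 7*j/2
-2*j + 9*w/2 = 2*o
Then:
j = -9*w/10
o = 63*w/20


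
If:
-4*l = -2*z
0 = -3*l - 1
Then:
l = -1/3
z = -2/3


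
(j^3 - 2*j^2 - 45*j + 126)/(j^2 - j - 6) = (j^2 + j - 42)/(j + 2)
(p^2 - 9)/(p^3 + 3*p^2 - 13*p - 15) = (p + 3)/(p^2 + 6*p + 5)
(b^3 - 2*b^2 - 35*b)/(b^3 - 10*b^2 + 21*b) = (b + 5)/(b - 3)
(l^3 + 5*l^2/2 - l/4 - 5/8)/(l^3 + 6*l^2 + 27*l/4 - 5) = (l + 1/2)/(l + 4)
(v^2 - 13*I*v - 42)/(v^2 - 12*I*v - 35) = (v - 6*I)/(v - 5*I)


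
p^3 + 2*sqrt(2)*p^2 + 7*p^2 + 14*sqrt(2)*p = p*(p + 7)*(p + 2*sqrt(2))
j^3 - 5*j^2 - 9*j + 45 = (j - 5)*(j - 3)*(j + 3)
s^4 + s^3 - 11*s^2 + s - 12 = (s - 3)*(s + 4)*(s - I)*(s + I)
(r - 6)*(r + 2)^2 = r^3 - 2*r^2 - 20*r - 24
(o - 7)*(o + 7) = o^2 - 49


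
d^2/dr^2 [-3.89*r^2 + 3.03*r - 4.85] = -7.78000000000000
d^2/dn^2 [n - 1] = 0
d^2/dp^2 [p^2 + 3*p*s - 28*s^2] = 2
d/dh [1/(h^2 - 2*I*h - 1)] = 2*(-h + I)/(-h^2 + 2*I*h + 1)^2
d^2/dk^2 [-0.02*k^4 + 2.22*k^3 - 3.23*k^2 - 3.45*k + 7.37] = -0.24*k^2 + 13.32*k - 6.46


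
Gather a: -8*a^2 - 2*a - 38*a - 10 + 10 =-8*a^2 - 40*a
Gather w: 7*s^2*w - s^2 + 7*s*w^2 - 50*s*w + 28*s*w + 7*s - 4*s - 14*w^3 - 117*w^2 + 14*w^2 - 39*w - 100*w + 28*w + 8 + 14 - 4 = -s^2 + 3*s - 14*w^3 + w^2*(7*s - 103) + w*(7*s^2 - 22*s - 111) + 18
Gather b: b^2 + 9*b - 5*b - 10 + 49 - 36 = b^2 + 4*b + 3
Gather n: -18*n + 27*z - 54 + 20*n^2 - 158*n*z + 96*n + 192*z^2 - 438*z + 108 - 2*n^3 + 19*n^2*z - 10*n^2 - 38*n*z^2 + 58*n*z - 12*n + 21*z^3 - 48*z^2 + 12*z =-2*n^3 + n^2*(19*z + 10) + n*(-38*z^2 - 100*z + 66) + 21*z^3 + 144*z^2 - 399*z + 54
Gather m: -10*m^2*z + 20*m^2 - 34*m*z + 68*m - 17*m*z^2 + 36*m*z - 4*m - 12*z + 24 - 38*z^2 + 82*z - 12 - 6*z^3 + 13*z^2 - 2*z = m^2*(20 - 10*z) + m*(-17*z^2 + 2*z + 64) - 6*z^3 - 25*z^2 + 68*z + 12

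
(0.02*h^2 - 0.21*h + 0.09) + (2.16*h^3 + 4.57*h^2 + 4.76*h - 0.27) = 2.16*h^3 + 4.59*h^2 + 4.55*h - 0.18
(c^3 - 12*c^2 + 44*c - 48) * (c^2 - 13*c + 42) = c^5 - 25*c^4 + 242*c^3 - 1124*c^2 + 2472*c - 2016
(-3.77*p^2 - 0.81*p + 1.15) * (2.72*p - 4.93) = -10.2544*p^3 + 16.3829*p^2 + 7.1213*p - 5.6695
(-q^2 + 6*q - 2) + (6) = -q^2 + 6*q + 4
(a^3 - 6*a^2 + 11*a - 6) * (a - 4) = a^4 - 10*a^3 + 35*a^2 - 50*a + 24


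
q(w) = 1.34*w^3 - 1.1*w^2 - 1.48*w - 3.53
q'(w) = 4.02*w^2 - 2.2*w - 1.48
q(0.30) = -4.04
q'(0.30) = -1.78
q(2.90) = 15.61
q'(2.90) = 25.95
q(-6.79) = -463.68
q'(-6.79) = 198.80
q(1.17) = -4.62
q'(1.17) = 1.45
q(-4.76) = -165.93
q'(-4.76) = 100.08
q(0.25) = -3.95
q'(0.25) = -1.78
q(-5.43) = -242.47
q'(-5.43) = 129.00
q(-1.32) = -6.57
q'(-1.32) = 8.43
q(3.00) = 18.31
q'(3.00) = 28.10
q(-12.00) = -2459.69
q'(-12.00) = 603.80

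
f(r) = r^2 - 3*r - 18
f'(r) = 2*r - 3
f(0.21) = -18.59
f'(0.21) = -2.58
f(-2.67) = -2.86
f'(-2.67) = -8.34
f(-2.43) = -4.81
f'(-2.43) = -7.86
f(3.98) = -14.10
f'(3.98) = 4.96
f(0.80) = -19.76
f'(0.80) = -1.40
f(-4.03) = 10.33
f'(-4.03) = -11.06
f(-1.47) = -11.43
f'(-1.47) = -5.94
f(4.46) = -11.49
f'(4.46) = 5.92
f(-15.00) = 252.00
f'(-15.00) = -33.00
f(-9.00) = 90.00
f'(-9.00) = -21.00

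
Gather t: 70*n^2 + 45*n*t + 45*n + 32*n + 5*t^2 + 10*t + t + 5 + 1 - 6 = 70*n^2 + 77*n + 5*t^2 + t*(45*n + 11)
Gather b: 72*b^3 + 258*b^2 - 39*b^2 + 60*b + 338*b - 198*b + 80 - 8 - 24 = 72*b^3 + 219*b^2 + 200*b + 48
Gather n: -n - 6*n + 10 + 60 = 70 - 7*n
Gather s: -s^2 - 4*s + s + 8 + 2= -s^2 - 3*s + 10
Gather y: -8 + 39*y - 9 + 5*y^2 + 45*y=5*y^2 + 84*y - 17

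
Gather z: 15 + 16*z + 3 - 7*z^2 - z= -7*z^2 + 15*z + 18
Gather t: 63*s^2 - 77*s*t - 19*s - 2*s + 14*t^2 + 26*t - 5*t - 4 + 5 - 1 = 63*s^2 - 21*s + 14*t^2 + t*(21 - 77*s)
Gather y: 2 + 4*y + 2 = 4*y + 4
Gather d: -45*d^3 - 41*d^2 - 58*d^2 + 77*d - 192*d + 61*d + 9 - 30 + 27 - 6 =-45*d^3 - 99*d^2 - 54*d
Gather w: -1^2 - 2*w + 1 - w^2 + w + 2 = -w^2 - w + 2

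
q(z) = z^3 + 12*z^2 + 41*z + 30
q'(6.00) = 293.00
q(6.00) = 924.00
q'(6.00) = 293.00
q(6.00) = 924.00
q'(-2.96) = -3.76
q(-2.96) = -12.16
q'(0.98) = 67.40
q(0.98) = 82.65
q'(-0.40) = 31.88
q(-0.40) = 15.46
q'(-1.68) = 9.15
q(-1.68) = -9.75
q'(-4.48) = -6.31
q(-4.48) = -2.75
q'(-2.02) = 4.76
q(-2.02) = -12.10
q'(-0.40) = 31.88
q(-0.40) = 15.46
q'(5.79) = 280.53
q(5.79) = 863.78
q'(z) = 3*z^2 + 24*z + 41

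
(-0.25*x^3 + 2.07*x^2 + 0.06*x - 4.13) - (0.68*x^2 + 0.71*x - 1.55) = -0.25*x^3 + 1.39*x^2 - 0.65*x - 2.58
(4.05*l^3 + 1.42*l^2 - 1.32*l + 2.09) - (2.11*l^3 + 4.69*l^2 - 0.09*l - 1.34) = 1.94*l^3 - 3.27*l^2 - 1.23*l + 3.43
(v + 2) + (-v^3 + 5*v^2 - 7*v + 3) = -v^3 + 5*v^2 - 6*v + 5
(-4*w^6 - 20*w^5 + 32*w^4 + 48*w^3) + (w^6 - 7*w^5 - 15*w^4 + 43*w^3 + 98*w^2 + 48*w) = -3*w^6 - 27*w^5 + 17*w^4 + 91*w^3 + 98*w^2 + 48*w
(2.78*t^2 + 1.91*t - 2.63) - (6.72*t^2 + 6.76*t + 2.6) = -3.94*t^2 - 4.85*t - 5.23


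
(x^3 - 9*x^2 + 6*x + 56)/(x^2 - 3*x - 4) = (x^2 - 5*x - 14)/(x + 1)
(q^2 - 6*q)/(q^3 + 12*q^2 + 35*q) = (q - 6)/(q^2 + 12*q + 35)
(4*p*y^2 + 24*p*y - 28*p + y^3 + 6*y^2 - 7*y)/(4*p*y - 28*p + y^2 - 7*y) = (y^2 + 6*y - 7)/(y - 7)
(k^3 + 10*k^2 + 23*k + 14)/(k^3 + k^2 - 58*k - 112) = (k + 1)/(k - 8)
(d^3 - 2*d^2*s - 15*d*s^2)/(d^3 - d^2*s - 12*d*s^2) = (-d + 5*s)/(-d + 4*s)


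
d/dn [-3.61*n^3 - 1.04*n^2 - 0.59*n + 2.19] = -10.83*n^2 - 2.08*n - 0.59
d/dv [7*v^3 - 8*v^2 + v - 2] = 21*v^2 - 16*v + 1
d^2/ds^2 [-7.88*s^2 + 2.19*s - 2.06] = -15.7600000000000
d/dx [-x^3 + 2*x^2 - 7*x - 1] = -3*x^2 + 4*x - 7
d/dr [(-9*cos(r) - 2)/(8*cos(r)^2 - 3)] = (72*sin(r)^2 - 32*cos(r) - 99)*sin(r)/(8*cos(r)^2 - 3)^2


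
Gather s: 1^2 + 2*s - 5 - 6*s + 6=2 - 4*s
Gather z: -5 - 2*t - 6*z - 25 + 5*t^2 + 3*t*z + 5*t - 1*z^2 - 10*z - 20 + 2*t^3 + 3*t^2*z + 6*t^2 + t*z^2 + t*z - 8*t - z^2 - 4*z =2*t^3 + 11*t^2 - 5*t + z^2*(t - 2) + z*(3*t^2 + 4*t - 20) - 50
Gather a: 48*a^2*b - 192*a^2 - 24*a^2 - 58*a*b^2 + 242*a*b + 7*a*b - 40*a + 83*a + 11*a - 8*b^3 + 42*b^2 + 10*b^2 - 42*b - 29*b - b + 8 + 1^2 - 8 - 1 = a^2*(48*b - 216) + a*(-58*b^2 + 249*b + 54) - 8*b^3 + 52*b^2 - 72*b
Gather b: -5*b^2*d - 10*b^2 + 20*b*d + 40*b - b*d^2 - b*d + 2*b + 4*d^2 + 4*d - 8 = b^2*(-5*d - 10) + b*(-d^2 + 19*d + 42) + 4*d^2 + 4*d - 8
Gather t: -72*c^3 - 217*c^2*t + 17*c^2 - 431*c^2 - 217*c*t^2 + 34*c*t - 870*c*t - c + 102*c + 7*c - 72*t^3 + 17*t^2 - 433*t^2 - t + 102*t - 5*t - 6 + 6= -72*c^3 - 414*c^2 + 108*c - 72*t^3 + t^2*(-217*c - 416) + t*(-217*c^2 - 836*c + 96)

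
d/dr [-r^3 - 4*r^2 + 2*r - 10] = -3*r^2 - 8*r + 2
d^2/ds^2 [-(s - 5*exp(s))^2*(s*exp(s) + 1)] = -s^3*exp(s) + 40*s^2*exp(2*s) - 6*s^2*exp(s) - 225*s*exp(3*s) + 80*s*exp(2*s) + 4*s*exp(s) - 150*exp(3*s) - 80*exp(2*s) + 20*exp(s) - 2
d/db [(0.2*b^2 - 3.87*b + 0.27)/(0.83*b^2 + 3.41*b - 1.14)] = (3.8941*b^2 - 0.904199999999999*b + 3.4911)/(0.6889*b^4 + 5.6606*b^3 + 9.7357*b^2 - 7.7748*b + 1.2996)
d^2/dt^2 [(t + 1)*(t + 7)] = 2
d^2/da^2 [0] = 0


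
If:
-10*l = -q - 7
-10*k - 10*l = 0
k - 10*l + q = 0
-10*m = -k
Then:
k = 7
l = -7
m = 7/10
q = -77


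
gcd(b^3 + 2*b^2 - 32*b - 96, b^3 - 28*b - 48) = b^2 - 2*b - 24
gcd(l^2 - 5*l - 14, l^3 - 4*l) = l + 2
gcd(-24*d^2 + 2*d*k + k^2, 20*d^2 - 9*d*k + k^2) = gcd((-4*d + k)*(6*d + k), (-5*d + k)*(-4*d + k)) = 4*d - k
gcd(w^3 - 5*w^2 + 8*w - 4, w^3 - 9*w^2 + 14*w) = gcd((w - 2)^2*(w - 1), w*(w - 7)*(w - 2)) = w - 2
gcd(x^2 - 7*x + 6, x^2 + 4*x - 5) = x - 1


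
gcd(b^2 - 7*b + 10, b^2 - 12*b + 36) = 1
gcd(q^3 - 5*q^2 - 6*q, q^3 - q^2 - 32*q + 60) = 1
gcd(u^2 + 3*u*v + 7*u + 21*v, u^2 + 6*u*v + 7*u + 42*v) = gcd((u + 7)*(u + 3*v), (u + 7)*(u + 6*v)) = u + 7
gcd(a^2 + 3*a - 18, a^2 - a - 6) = a - 3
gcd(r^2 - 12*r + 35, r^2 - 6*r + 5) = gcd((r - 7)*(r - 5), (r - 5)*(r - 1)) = r - 5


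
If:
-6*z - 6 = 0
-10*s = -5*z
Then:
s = -1/2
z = -1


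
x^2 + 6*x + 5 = (x + 1)*(x + 5)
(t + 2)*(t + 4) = t^2 + 6*t + 8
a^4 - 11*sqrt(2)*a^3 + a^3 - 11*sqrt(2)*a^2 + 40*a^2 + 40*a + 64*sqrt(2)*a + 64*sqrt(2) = (a + 1)*(a - 8*sqrt(2))*(a - 4*sqrt(2))*(a + sqrt(2))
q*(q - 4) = q^2 - 4*q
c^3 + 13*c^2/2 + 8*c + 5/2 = (c + 1/2)*(c + 1)*(c + 5)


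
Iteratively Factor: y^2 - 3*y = (y - 3)*(y)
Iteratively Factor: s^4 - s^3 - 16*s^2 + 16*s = (s + 4)*(s^3 - 5*s^2 + 4*s) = (s - 4)*(s + 4)*(s^2 - s) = s*(s - 4)*(s + 4)*(s - 1)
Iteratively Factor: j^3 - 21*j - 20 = (j + 1)*(j^2 - j - 20) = (j + 1)*(j + 4)*(j - 5)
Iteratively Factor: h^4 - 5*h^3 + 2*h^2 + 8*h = (h + 1)*(h^3 - 6*h^2 + 8*h) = (h - 2)*(h + 1)*(h^2 - 4*h) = (h - 4)*(h - 2)*(h + 1)*(h)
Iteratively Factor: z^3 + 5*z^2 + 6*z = (z + 2)*(z^2 + 3*z) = (z + 2)*(z + 3)*(z)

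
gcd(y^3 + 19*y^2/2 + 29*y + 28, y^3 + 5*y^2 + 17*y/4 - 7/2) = y^2 + 11*y/2 + 7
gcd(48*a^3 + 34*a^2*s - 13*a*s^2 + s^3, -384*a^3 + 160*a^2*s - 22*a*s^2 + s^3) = 48*a^2 - 14*a*s + s^2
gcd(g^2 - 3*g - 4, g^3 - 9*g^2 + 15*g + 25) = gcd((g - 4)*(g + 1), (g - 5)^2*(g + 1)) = g + 1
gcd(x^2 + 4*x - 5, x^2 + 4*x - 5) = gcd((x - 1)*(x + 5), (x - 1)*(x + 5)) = x^2 + 4*x - 5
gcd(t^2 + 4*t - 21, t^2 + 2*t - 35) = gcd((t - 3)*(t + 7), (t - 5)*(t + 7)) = t + 7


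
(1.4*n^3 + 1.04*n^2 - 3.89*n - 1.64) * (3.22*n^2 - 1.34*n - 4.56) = 4.508*n^5 + 1.4728*n^4 - 20.3034*n^3 - 4.8106*n^2 + 19.936*n + 7.4784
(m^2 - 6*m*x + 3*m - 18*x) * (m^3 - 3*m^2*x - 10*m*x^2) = m^5 - 9*m^4*x + 3*m^4 + 8*m^3*x^2 - 27*m^3*x + 60*m^2*x^3 + 24*m^2*x^2 + 180*m*x^3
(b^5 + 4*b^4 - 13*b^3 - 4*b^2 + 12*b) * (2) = 2*b^5 + 8*b^4 - 26*b^3 - 8*b^2 + 24*b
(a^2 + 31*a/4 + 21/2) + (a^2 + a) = 2*a^2 + 35*a/4 + 21/2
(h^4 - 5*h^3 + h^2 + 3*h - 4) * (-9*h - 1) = -9*h^5 + 44*h^4 - 4*h^3 - 28*h^2 + 33*h + 4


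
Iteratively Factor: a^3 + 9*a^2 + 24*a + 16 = (a + 1)*(a^2 + 8*a + 16) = (a + 1)*(a + 4)*(a + 4)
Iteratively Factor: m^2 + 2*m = (m)*(m + 2)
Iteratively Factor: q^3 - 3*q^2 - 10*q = (q - 5)*(q^2 + 2*q) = (q - 5)*(q + 2)*(q)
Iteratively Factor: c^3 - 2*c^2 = (c - 2)*(c^2) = c*(c - 2)*(c)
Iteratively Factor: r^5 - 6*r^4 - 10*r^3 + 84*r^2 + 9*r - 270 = (r - 3)*(r^4 - 3*r^3 - 19*r^2 + 27*r + 90) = (r - 5)*(r - 3)*(r^3 + 2*r^2 - 9*r - 18) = (r - 5)*(r - 3)^2*(r^2 + 5*r + 6) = (r - 5)*(r - 3)^2*(r + 3)*(r + 2)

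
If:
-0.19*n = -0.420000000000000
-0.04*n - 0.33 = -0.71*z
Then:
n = 2.21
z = 0.59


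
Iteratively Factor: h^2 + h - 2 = (h - 1)*(h + 2)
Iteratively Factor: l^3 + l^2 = (l)*(l^2 + l) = l*(l + 1)*(l)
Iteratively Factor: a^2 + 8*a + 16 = (a + 4)*(a + 4)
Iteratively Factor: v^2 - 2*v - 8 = (v + 2)*(v - 4)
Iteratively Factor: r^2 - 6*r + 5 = (r - 5)*(r - 1)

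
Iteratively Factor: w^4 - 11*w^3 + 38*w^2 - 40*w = (w - 2)*(w^3 - 9*w^2 + 20*w) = (w - 5)*(w - 2)*(w^2 - 4*w) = (w - 5)*(w - 4)*(w - 2)*(w)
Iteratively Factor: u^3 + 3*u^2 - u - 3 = (u + 3)*(u^2 - 1) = (u - 1)*(u + 3)*(u + 1)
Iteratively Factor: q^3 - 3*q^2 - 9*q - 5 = (q + 1)*(q^2 - 4*q - 5) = (q + 1)^2*(q - 5)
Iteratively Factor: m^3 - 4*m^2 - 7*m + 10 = (m - 1)*(m^2 - 3*m - 10) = (m - 1)*(m + 2)*(m - 5)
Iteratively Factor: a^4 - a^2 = (a)*(a^3 - a) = a*(a - 1)*(a^2 + a) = a^2*(a - 1)*(a + 1)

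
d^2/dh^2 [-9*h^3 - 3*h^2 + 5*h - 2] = -54*h - 6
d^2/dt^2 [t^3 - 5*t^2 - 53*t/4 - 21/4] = 6*t - 10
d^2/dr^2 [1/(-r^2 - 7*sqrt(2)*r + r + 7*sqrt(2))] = 2*(r^2 - r + 7*sqrt(2)*r - (2*r - 1 + 7*sqrt(2))^2 - 7*sqrt(2))/(r^2 - r + 7*sqrt(2)*r - 7*sqrt(2))^3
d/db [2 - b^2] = -2*b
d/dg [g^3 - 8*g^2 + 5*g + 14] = 3*g^2 - 16*g + 5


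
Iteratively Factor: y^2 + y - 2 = (y + 2)*(y - 1)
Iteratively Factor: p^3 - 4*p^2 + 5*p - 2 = (p - 1)*(p^2 - 3*p + 2) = (p - 1)^2*(p - 2)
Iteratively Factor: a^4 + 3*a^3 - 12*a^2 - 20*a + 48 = (a - 2)*(a^3 + 5*a^2 - 2*a - 24) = (a - 2)^2*(a^2 + 7*a + 12) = (a - 2)^2*(a + 4)*(a + 3)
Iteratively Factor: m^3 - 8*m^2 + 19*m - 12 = (m - 3)*(m^2 - 5*m + 4) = (m - 3)*(m - 1)*(m - 4)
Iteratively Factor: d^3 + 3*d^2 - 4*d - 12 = (d - 2)*(d^2 + 5*d + 6) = (d - 2)*(d + 2)*(d + 3)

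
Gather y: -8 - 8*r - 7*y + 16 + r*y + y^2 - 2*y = -8*r + y^2 + y*(r - 9) + 8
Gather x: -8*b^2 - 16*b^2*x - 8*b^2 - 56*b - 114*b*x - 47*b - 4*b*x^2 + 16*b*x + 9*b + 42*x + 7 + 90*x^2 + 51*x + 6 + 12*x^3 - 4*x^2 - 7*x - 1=-16*b^2 - 94*b + 12*x^3 + x^2*(86 - 4*b) + x*(-16*b^2 - 98*b + 86) + 12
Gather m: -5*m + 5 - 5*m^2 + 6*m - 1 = -5*m^2 + m + 4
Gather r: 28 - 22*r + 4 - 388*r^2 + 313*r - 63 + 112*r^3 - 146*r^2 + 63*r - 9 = 112*r^3 - 534*r^2 + 354*r - 40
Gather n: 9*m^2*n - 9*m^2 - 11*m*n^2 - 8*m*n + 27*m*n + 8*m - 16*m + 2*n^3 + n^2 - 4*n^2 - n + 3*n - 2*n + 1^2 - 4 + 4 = -9*m^2 - 8*m + 2*n^3 + n^2*(-11*m - 3) + n*(9*m^2 + 19*m) + 1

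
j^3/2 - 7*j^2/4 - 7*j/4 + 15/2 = (j/2 + 1)*(j - 3)*(j - 5/2)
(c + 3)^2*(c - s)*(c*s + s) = c^4*s - c^3*s^2 + 7*c^3*s - 7*c^2*s^2 + 15*c^2*s - 15*c*s^2 + 9*c*s - 9*s^2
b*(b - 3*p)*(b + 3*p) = b^3 - 9*b*p^2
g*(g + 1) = g^2 + g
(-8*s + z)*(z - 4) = -8*s*z + 32*s + z^2 - 4*z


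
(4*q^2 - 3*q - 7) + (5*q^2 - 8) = 9*q^2 - 3*q - 15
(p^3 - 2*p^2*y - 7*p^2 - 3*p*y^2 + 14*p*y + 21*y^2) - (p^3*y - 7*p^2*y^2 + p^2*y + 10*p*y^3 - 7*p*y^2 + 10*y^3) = -p^3*y + p^3 + 7*p^2*y^2 - 3*p^2*y - 7*p^2 - 10*p*y^3 + 4*p*y^2 + 14*p*y - 10*y^3 + 21*y^2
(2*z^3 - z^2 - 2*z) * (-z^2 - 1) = -2*z^5 + z^4 + z^2 + 2*z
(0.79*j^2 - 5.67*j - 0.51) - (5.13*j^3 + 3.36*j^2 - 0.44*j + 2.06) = -5.13*j^3 - 2.57*j^2 - 5.23*j - 2.57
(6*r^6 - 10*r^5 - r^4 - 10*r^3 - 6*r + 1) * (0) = 0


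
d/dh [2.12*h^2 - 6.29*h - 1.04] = 4.24*h - 6.29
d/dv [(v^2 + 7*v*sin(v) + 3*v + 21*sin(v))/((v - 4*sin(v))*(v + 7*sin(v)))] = (4*v*cos(v) - 4*sin(v) + 12*cos(v) - 3)/(v - 4*sin(v))^2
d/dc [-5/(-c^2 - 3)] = -10*c/(c^2 + 3)^2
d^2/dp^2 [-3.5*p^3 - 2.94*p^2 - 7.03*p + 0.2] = -21.0*p - 5.88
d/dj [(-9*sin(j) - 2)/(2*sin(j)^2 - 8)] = (9*sin(j)^2 + 4*sin(j) + 36)*cos(j)/(2*(sin(j) - 2)^2*(sin(j) + 2)^2)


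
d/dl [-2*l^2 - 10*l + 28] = -4*l - 10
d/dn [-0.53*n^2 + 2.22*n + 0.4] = 2.22 - 1.06*n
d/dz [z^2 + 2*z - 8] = 2*z + 2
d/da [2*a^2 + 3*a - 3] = 4*a + 3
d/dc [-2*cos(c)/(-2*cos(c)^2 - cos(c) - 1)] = 2*sin(c)*cos(2*c)/(cos(c) + cos(2*c) + 2)^2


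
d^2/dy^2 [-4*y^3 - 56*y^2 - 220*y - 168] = -24*y - 112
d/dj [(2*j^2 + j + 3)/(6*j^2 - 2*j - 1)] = 5*(-2*j^2 - 8*j + 1)/(36*j^4 - 24*j^3 - 8*j^2 + 4*j + 1)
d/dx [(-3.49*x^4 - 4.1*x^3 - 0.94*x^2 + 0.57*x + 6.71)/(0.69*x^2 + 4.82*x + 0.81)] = (-4.8162*x^5 - 53.2944*x^4 - 50.8316*x^3 - 14.8871*x^2 - 10.7826*x - 31.8805)/(0.4761*x^4 + 6.6516*x^3 + 24.3502*x^2 + 7.8084*x + 0.6561)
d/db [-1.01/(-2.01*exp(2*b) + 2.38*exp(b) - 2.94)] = (2.4038 - 4.0602*exp(b))*exp(b)/(2.01*exp(2*b) - 2.38*exp(b) + 2.94)^2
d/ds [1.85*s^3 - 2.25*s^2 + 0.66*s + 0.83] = 5.55*s^2 - 4.5*s + 0.66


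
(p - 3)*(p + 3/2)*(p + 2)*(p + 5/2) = p^4 + 3*p^3 - 25*p^2/4 - 111*p/4 - 45/2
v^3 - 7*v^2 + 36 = (v - 6)*(v - 3)*(v + 2)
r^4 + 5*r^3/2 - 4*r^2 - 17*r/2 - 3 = (r - 2)*(r + 1/2)*(r + 1)*(r + 3)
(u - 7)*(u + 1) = u^2 - 6*u - 7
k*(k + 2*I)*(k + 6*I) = k^3 + 8*I*k^2 - 12*k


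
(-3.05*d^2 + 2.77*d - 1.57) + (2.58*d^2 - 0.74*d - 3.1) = -0.47*d^2 + 2.03*d - 4.67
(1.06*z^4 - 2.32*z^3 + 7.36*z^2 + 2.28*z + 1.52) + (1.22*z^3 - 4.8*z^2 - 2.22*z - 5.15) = 1.06*z^4 - 1.1*z^3 + 2.56*z^2 + 0.0599999999999996*z - 3.63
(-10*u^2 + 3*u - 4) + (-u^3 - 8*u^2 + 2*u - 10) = -u^3 - 18*u^2 + 5*u - 14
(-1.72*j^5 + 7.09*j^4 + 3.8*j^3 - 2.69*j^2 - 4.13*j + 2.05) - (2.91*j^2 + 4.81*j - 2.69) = -1.72*j^5 + 7.09*j^4 + 3.8*j^3 - 5.6*j^2 - 8.94*j + 4.74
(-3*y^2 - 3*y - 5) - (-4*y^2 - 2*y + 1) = y^2 - y - 6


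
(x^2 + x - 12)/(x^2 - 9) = (x + 4)/(x + 3)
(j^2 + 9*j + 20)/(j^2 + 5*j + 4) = (j + 5)/(j + 1)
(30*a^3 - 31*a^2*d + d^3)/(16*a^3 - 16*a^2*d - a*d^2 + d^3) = (30*a^2 - a*d - d^2)/(16*a^2 - d^2)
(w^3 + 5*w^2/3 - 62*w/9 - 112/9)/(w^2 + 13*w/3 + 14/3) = w - 8/3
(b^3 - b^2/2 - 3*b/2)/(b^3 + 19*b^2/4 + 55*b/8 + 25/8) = 4*b*(2*b - 3)/(8*b^2 + 30*b + 25)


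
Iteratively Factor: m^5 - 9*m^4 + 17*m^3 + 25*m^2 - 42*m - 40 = (m - 2)*(m^4 - 7*m^3 + 3*m^2 + 31*m + 20) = (m - 5)*(m - 2)*(m^3 - 2*m^2 - 7*m - 4) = (m - 5)*(m - 4)*(m - 2)*(m^2 + 2*m + 1) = (m - 5)*(m - 4)*(m - 2)*(m + 1)*(m + 1)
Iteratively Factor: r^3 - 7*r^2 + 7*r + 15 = (r - 5)*(r^2 - 2*r - 3) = (r - 5)*(r - 3)*(r + 1)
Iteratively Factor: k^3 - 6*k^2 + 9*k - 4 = (k - 1)*(k^2 - 5*k + 4) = (k - 4)*(k - 1)*(k - 1)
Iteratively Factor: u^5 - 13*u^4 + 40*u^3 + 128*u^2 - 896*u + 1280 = (u - 4)*(u^4 - 9*u^3 + 4*u^2 + 144*u - 320) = (u - 4)^2*(u^3 - 5*u^2 - 16*u + 80) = (u - 5)*(u - 4)^2*(u^2 - 16) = (u - 5)*(u - 4)^3*(u + 4)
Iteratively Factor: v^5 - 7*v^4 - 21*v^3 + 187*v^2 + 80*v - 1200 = (v - 5)*(v^4 - 2*v^3 - 31*v^2 + 32*v + 240) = (v - 5)*(v + 3)*(v^3 - 5*v^2 - 16*v + 80) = (v - 5)^2*(v + 3)*(v^2 - 16) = (v - 5)^2*(v + 3)*(v + 4)*(v - 4)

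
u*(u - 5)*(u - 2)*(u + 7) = u^4 - 39*u^2 + 70*u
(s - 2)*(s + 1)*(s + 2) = s^3 + s^2 - 4*s - 4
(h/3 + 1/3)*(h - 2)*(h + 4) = h^3/3 + h^2 - 2*h - 8/3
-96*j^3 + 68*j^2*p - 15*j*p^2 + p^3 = (-8*j + p)*(-4*j + p)*(-3*j + p)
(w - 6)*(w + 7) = w^2 + w - 42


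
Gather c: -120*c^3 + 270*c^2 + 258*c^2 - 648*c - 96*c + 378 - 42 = -120*c^3 + 528*c^2 - 744*c + 336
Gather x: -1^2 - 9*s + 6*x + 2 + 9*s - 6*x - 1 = 0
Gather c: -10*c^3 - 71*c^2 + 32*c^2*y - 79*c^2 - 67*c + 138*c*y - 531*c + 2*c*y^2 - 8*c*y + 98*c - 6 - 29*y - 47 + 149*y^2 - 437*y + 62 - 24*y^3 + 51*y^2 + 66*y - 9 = -10*c^3 + c^2*(32*y - 150) + c*(2*y^2 + 130*y - 500) - 24*y^3 + 200*y^2 - 400*y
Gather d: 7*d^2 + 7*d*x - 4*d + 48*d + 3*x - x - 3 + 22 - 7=7*d^2 + d*(7*x + 44) + 2*x + 12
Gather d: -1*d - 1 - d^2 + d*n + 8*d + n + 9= -d^2 + d*(n + 7) + n + 8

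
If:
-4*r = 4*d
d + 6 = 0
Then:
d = -6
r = 6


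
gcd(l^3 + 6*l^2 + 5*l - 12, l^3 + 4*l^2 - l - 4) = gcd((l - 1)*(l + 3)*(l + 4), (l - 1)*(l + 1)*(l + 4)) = l^2 + 3*l - 4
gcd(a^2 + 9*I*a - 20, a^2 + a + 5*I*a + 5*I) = a + 5*I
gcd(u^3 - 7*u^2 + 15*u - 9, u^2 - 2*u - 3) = u - 3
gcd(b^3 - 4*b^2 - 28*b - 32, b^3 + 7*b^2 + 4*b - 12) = b + 2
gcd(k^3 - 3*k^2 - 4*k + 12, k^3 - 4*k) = k^2 - 4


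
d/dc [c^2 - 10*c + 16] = 2*c - 10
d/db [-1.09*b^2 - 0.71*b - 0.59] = -2.18*b - 0.71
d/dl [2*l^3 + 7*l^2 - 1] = 2*l*(3*l + 7)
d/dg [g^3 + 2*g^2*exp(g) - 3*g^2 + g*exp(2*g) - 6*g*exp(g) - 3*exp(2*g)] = 2*g^2*exp(g) + 3*g^2 + 2*g*exp(2*g) - 2*g*exp(g) - 6*g - 5*exp(2*g) - 6*exp(g)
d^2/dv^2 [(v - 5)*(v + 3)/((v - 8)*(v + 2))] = 2*(4*v^3 + 3*v^2 + 174*v - 332)/(v^6 - 18*v^5 + 60*v^4 + 360*v^3 - 960*v^2 - 4608*v - 4096)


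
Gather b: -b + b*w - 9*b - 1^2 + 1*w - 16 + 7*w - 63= b*(w - 10) + 8*w - 80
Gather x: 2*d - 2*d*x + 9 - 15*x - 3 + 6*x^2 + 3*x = 2*d + 6*x^2 + x*(-2*d - 12) + 6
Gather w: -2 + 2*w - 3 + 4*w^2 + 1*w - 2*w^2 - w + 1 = 2*w^2 + 2*w - 4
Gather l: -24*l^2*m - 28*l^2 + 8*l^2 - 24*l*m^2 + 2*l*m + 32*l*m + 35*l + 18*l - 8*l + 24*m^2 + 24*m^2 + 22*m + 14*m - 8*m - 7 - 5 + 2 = l^2*(-24*m - 20) + l*(-24*m^2 + 34*m + 45) + 48*m^2 + 28*m - 10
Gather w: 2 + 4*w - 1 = 4*w + 1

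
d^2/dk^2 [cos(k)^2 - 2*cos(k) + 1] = 2*cos(k) - 2*cos(2*k)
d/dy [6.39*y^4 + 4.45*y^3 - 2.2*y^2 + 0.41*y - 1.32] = 25.56*y^3 + 13.35*y^2 - 4.4*y + 0.41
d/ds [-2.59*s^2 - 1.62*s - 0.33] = -5.18*s - 1.62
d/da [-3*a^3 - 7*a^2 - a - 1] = -9*a^2 - 14*a - 1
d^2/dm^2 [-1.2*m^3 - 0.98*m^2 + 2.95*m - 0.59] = -7.2*m - 1.96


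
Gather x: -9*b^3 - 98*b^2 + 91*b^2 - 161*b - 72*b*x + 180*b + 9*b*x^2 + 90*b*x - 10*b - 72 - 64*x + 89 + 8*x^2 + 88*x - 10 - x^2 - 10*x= -9*b^3 - 7*b^2 + 9*b + x^2*(9*b + 7) + x*(18*b + 14) + 7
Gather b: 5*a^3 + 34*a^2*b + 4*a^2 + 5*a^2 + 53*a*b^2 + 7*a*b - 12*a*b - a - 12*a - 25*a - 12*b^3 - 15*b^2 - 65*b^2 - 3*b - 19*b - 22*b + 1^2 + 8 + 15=5*a^3 + 9*a^2 - 38*a - 12*b^3 + b^2*(53*a - 80) + b*(34*a^2 - 5*a - 44) + 24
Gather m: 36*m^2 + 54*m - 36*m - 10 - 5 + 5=36*m^2 + 18*m - 10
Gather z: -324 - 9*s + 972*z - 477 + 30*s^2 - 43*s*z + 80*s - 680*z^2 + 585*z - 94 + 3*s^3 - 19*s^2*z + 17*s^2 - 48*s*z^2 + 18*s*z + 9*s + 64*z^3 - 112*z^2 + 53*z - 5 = 3*s^3 + 47*s^2 + 80*s + 64*z^3 + z^2*(-48*s - 792) + z*(-19*s^2 - 25*s + 1610) - 900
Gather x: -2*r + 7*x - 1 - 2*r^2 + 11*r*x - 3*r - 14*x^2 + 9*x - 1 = -2*r^2 - 5*r - 14*x^2 + x*(11*r + 16) - 2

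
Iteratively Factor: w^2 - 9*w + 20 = (w - 5)*(w - 4)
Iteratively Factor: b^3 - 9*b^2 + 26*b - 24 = (b - 3)*(b^2 - 6*b + 8) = (b - 4)*(b - 3)*(b - 2)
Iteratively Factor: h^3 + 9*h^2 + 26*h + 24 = (h + 3)*(h^2 + 6*h + 8) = (h + 3)*(h + 4)*(h + 2)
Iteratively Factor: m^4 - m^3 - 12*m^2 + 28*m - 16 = (m - 2)*(m^3 + m^2 - 10*m + 8) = (m - 2)^2*(m^2 + 3*m - 4) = (m - 2)^2*(m - 1)*(m + 4)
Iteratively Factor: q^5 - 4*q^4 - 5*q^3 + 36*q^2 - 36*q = (q - 2)*(q^4 - 2*q^3 - 9*q^2 + 18*q) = q*(q - 2)*(q^3 - 2*q^2 - 9*q + 18) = q*(q - 2)*(q + 3)*(q^2 - 5*q + 6) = q*(q - 3)*(q - 2)*(q + 3)*(q - 2)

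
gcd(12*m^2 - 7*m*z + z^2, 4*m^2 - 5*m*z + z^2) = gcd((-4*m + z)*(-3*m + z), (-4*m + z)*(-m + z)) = -4*m + z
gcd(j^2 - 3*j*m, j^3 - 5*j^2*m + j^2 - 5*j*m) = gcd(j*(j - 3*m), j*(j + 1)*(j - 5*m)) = j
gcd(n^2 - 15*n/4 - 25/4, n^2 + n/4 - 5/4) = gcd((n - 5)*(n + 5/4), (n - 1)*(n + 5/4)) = n + 5/4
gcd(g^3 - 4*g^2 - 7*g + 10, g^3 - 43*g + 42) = g - 1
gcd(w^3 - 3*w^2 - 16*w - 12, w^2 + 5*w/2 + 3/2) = w + 1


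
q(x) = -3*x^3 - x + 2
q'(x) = -9*x^2 - 1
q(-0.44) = 2.70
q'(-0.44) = -2.74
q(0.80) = -0.34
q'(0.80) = -6.76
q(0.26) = 1.69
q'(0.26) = -1.61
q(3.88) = -177.11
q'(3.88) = -136.49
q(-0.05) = 2.05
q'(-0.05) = -1.02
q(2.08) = -27.08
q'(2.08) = -39.94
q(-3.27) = 110.17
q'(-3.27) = -97.24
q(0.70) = 0.27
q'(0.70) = -5.41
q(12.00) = -5194.00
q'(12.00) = -1297.00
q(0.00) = 2.00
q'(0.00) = -1.00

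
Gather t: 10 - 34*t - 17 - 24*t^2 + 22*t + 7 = -24*t^2 - 12*t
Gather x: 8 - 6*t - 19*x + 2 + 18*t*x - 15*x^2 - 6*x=-6*t - 15*x^2 + x*(18*t - 25) + 10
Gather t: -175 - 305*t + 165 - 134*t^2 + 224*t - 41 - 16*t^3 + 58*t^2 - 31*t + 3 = -16*t^3 - 76*t^2 - 112*t - 48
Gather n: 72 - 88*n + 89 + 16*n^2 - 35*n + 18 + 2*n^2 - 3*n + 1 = 18*n^2 - 126*n + 180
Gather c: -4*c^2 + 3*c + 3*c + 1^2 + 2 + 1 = -4*c^2 + 6*c + 4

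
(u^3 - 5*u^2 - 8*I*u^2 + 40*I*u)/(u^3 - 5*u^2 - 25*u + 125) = u*(u - 8*I)/(u^2 - 25)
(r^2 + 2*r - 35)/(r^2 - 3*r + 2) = (r^2 + 2*r - 35)/(r^2 - 3*r + 2)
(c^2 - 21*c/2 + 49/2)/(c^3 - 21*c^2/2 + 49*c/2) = 1/c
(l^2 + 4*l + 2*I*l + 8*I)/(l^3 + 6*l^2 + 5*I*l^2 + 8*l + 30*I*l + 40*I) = (l + 2*I)/(l^2 + l*(2 + 5*I) + 10*I)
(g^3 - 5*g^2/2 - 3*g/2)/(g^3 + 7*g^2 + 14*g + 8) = g*(2*g^2 - 5*g - 3)/(2*(g^3 + 7*g^2 + 14*g + 8))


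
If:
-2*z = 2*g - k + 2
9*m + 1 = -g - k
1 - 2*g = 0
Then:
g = 1/2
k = 2*z + 3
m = -2*z/9 - 1/2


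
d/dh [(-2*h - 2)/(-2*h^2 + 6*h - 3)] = 2*(-2*h^2 - 4*h + 9)/(4*h^4 - 24*h^3 + 48*h^2 - 36*h + 9)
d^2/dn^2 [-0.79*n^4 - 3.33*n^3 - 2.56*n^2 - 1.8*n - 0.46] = -9.48*n^2 - 19.98*n - 5.12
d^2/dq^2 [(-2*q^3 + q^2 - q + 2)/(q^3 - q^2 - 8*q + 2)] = 2*(-q^6 - 51*q^5 + 63*q^4 - 179*q^3 + 72*q^2 + 6*q + 120)/(q^9 - 3*q^8 - 21*q^7 + 53*q^6 + 156*q^5 - 282*q^4 - 404*q^3 + 372*q^2 - 96*q + 8)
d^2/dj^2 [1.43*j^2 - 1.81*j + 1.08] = 2.86000000000000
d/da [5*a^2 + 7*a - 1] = 10*a + 7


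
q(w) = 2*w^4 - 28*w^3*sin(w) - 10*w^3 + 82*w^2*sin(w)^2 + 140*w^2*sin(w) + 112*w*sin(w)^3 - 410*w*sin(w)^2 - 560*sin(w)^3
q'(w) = -28*w^3*cos(w) + 8*w^3 + 164*w^2*sin(w)*cos(w) - 84*w^2*sin(w) + 140*w^2*cos(w) - 30*w^2 + 336*w*sin(w)^2*cos(w) + 164*w*sin(w)^2 - 820*w*sin(w)*cos(w) + 280*w*sin(w) + 112*sin(w)^3 - 1680*sin(w)^2*cos(w) - 410*sin(w)^2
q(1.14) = -506.04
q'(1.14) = -598.75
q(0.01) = -0.00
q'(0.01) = -0.25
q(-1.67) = 1184.34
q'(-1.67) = 138.20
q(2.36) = -136.24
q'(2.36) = 632.80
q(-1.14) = 804.94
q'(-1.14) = -1292.04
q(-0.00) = 0.00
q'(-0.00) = 0.00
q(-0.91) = 501.34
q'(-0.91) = -1281.43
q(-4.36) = 8308.50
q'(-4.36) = -7707.59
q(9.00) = 2625.99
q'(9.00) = 7666.25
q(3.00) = -47.30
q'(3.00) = -388.43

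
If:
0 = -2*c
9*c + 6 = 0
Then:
No Solution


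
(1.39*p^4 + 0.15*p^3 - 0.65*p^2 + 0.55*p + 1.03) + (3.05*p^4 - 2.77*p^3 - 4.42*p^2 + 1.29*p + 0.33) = 4.44*p^4 - 2.62*p^3 - 5.07*p^2 + 1.84*p + 1.36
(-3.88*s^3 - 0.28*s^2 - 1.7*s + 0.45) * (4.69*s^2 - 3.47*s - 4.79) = -18.1972*s^5 + 12.1504*s^4 + 11.5838*s^3 + 9.3507*s^2 + 6.5815*s - 2.1555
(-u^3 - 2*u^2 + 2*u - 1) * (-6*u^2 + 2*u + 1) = 6*u^5 + 10*u^4 - 17*u^3 + 8*u^2 - 1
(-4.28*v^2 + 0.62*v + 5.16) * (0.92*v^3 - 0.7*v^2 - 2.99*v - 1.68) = -3.9376*v^5 + 3.5664*v^4 + 17.1104*v^3 + 1.7246*v^2 - 16.47*v - 8.6688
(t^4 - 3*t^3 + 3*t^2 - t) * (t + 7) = t^5 + 4*t^4 - 18*t^3 + 20*t^2 - 7*t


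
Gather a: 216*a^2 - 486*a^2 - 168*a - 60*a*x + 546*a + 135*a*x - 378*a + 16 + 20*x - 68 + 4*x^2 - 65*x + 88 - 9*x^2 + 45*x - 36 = -270*a^2 + 75*a*x - 5*x^2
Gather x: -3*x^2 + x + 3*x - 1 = -3*x^2 + 4*x - 1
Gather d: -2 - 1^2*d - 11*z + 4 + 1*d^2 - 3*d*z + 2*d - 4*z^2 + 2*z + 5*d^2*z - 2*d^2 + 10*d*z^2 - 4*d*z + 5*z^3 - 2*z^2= d^2*(5*z - 1) + d*(10*z^2 - 7*z + 1) + 5*z^3 - 6*z^2 - 9*z + 2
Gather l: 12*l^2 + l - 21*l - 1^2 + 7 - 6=12*l^2 - 20*l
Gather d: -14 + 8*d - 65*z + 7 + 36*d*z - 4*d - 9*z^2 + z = d*(36*z + 4) - 9*z^2 - 64*z - 7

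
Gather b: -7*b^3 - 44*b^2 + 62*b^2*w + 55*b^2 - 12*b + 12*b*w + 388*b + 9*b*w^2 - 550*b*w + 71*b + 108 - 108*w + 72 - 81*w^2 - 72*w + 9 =-7*b^3 + b^2*(62*w + 11) + b*(9*w^2 - 538*w + 447) - 81*w^2 - 180*w + 189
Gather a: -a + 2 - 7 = -a - 5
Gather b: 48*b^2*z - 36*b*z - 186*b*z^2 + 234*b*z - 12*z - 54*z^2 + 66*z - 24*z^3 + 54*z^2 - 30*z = 48*b^2*z + b*(-186*z^2 + 198*z) - 24*z^3 + 24*z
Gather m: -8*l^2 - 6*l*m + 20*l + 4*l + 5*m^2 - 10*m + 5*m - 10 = -8*l^2 + 24*l + 5*m^2 + m*(-6*l - 5) - 10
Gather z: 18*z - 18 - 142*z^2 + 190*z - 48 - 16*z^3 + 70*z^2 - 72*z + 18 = -16*z^3 - 72*z^2 + 136*z - 48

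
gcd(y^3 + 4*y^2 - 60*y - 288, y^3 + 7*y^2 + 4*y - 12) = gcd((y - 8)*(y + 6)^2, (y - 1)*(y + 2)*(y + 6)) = y + 6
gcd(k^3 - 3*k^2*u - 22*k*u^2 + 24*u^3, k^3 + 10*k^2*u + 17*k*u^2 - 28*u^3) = -k^2 - 3*k*u + 4*u^2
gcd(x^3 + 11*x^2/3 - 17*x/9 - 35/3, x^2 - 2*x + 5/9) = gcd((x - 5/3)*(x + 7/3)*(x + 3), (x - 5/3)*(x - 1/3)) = x - 5/3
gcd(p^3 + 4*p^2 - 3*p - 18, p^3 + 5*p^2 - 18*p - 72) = p + 3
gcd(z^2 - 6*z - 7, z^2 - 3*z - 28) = z - 7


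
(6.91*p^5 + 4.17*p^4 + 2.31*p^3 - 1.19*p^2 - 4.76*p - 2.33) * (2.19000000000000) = 15.1329*p^5 + 9.1323*p^4 + 5.0589*p^3 - 2.6061*p^2 - 10.4244*p - 5.1027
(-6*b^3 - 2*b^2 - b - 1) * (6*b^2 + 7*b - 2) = -36*b^5 - 54*b^4 - 8*b^3 - 9*b^2 - 5*b + 2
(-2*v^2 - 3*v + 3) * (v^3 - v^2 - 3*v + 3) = -2*v^5 - v^4 + 12*v^3 - 18*v + 9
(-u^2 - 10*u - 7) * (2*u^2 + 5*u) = -2*u^4 - 25*u^3 - 64*u^2 - 35*u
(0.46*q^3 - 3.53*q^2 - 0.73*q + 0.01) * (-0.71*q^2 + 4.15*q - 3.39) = -0.3266*q^5 + 4.4153*q^4 - 15.6906*q^3 + 8.9301*q^2 + 2.5162*q - 0.0339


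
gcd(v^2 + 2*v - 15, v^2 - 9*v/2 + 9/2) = v - 3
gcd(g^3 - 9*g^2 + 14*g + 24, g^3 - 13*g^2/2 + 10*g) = g - 4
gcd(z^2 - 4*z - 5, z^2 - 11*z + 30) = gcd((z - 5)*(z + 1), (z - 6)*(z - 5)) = z - 5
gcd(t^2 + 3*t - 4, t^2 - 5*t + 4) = t - 1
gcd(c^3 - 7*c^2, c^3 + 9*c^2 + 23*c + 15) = 1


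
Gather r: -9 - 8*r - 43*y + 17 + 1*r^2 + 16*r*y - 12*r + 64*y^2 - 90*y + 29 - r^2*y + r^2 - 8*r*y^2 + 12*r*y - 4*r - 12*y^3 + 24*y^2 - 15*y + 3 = r^2*(2 - y) + r*(-8*y^2 + 28*y - 24) - 12*y^3 + 88*y^2 - 148*y + 40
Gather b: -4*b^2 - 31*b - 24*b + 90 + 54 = -4*b^2 - 55*b + 144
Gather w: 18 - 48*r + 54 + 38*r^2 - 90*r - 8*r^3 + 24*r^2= -8*r^3 + 62*r^2 - 138*r + 72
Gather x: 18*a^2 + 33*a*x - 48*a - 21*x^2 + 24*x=18*a^2 - 48*a - 21*x^2 + x*(33*a + 24)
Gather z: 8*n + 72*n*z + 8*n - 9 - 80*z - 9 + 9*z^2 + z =16*n + 9*z^2 + z*(72*n - 79) - 18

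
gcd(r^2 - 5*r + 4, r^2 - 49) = 1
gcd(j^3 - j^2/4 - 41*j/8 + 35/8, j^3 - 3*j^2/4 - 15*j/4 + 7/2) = j^2 - 11*j/4 + 7/4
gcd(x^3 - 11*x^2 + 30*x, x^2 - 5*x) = x^2 - 5*x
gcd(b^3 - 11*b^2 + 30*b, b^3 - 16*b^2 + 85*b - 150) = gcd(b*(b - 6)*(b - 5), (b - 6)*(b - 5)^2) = b^2 - 11*b + 30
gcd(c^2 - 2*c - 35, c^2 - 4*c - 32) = 1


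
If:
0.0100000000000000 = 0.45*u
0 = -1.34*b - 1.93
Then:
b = -1.44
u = 0.02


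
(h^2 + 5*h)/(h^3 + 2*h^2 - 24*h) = (h + 5)/(h^2 + 2*h - 24)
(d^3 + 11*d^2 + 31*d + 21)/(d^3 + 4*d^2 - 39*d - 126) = (d + 1)/(d - 6)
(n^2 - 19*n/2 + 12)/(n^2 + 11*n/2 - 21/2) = (n - 8)/(n + 7)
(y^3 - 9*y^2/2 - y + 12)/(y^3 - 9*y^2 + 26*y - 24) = (y + 3/2)/(y - 3)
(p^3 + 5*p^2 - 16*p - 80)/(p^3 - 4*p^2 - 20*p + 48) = (p^2 + p - 20)/(p^2 - 8*p + 12)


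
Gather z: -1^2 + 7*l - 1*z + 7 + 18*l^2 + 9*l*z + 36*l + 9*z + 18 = 18*l^2 + 43*l + z*(9*l + 8) + 24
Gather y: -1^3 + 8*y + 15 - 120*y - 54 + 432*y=320*y - 40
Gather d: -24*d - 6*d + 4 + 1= 5 - 30*d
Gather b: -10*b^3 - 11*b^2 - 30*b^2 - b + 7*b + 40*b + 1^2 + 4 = -10*b^3 - 41*b^2 + 46*b + 5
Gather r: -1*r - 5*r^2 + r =-5*r^2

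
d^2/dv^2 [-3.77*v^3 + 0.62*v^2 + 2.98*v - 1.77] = 1.24 - 22.62*v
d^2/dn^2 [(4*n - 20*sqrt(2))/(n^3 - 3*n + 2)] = 24*(3*(n - 5*sqrt(2))*(n^2 - 1)^2 + (-n^2 - n*(n - 5*sqrt(2)) + 1)*(n^3 - 3*n + 2))/(n^3 - 3*n + 2)^3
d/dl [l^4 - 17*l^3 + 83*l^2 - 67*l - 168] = 4*l^3 - 51*l^2 + 166*l - 67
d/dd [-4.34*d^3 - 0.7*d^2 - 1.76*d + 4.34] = -13.02*d^2 - 1.4*d - 1.76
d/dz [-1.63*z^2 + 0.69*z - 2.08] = 0.69 - 3.26*z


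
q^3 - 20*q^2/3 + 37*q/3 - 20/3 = (q - 4)*(q - 5/3)*(q - 1)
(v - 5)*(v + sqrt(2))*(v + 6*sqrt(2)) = v^3 - 5*v^2 + 7*sqrt(2)*v^2 - 35*sqrt(2)*v + 12*v - 60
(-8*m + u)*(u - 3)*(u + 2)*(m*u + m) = -8*m^2*u^3 + 56*m^2*u + 48*m^2 + m*u^4 - 7*m*u^2 - 6*m*u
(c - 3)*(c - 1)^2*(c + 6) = c^4 + c^3 - 23*c^2 + 39*c - 18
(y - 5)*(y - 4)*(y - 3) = y^3 - 12*y^2 + 47*y - 60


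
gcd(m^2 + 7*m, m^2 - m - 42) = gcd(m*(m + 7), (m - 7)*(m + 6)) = 1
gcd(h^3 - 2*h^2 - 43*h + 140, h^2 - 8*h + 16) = h - 4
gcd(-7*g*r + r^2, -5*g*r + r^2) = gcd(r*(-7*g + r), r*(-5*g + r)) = r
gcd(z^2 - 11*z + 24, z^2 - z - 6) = z - 3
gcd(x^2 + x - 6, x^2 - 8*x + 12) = x - 2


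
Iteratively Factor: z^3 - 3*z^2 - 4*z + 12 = (z - 3)*(z^2 - 4) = (z - 3)*(z + 2)*(z - 2)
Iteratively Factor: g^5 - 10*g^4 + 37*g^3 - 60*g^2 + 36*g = (g - 2)*(g^4 - 8*g^3 + 21*g^2 - 18*g) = g*(g - 2)*(g^3 - 8*g^2 + 21*g - 18) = g*(g - 3)*(g - 2)*(g^2 - 5*g + 6) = g*(g - 3)^2*(g - 2)*(g - 2)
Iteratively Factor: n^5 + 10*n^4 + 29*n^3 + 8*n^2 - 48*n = (n)*(n^4 + 10*n^3 + 29*n^2 + 8*n - 48) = n*(n - 1)*(n^3 + 11*n^2 + 40*n + 48) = n*(n - 1)*(n + 4)*(n^2 + 7*n + 12) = n*(n - 1)*(n + 3)*(n + 4)*(n + 4)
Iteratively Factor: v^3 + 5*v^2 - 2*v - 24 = (v + 4)*(v^2 + v - 6) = (v + 3)*(v + 4)*(v - 2)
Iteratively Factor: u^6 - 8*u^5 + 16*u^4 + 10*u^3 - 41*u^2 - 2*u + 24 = (u + 1)*(u^5 - 9*u^4 + 25*u^3 - 15*u^2 - 26*u + 24) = (u - 4)*(u + 1)*(u^4 - 5*u^3 + 5*u^2 + 5*u - 6) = (u - 4)*(u - 1)*(u + 1)*(u^3 - 4*u^2 + u + 6) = (u - 4)*(u - 1)*(u + 1)^2*(u^2 - 5*u + 6) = (u - 4)*(u - 3)*(u - 1)*(u + 1)^2*(u - 2)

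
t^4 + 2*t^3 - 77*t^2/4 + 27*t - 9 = (t - 2)*(t - 3/2)*(t - 1/2)*(t + 6)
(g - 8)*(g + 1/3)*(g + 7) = g^3 - 2*g^2/3 - 169*g/3 - 56/3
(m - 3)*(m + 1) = m^2 - 2*m - 3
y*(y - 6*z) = y^2 - 6*y*z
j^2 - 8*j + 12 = (j - 6)*(j - 2)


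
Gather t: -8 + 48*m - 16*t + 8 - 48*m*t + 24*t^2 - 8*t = 48*m + 24*t^2 + t*(-48*m - 24)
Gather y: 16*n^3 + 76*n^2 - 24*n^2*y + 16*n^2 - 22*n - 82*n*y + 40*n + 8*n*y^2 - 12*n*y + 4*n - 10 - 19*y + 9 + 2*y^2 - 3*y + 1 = 16*n^3 + 92*n^2 + 22*n + y^2*(8*n + 2) + y*(-24*n^2 - 94*n - 22)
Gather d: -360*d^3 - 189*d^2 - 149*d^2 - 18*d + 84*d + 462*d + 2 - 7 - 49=-360*d^3 - 338*d^2 + 528*d - 54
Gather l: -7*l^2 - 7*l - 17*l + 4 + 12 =-7*l^2 - 24*l + 16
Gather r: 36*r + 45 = 36*r + 45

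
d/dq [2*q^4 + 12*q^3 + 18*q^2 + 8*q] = 8*q^3 + 36*q^2 + 36*q + 8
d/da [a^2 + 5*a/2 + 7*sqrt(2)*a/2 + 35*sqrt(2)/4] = 2*a + 5/2 + 7*sqrt(2)/2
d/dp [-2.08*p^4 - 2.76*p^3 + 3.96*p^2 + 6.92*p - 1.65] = -8.32*p^3 - 8.28*p^2 + 7.92*p + 6.92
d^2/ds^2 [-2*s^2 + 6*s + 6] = -4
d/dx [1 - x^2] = -2*x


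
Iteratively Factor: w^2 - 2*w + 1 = (w - 1)*(w - 1)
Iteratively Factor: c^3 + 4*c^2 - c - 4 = (c + 1)*(c^2 + 3*c - 4) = (c - 1)*(c + 1)*(c + 4)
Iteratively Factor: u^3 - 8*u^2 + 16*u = (u - 4)*(u^2 - 4*u) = u*(u - 4)*(u - 4)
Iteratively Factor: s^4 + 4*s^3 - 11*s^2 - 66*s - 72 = (s + 2)*(s^3 + 2*s^2 - 15*s - 36) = (s + 2)*(s + 3)*(s^2 - s - 12) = (s - 4)*(s + 2)*(s + 3)*(s + 3)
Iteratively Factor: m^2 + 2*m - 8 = (m + 4)*(m - 2)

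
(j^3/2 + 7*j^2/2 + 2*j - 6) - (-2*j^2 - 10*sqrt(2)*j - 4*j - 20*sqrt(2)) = j^3/2 + 11*j^2/2 + 6*j + 10*sqrt(2)*j - 6 + 20*sqrt(2)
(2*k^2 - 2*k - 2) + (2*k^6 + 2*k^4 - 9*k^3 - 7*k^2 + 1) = 2*k^6 + 2*k^4 - 9*k^3 - 5*k^2 - 2*k - 1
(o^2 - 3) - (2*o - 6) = o^2 - 2*o + 3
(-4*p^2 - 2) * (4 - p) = 4*p^3 - 16*p^2 + 2*p - 8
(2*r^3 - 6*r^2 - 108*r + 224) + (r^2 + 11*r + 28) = 2*r^3 - 5*r^2 - 97*r + 252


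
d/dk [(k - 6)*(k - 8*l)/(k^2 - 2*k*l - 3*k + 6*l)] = ((k - 6)*(k - 8*l)*(-2*k + 2*l + 3) + 2*(k - 4*l - 3)*(k^2 - 2*k*l - 3*k + 6*l))/(k^2 - 2*k*l - 3*k + 6*l)^2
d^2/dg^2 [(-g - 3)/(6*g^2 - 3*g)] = 2*(-4*g^3 - 36*g^2 + 18*g - 3)/(3*g^3*(8*g^3 - 12*g^2 + 6*g - 1))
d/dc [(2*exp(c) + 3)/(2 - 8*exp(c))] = 7*exp(c)/(4*exp(c) - 1)^2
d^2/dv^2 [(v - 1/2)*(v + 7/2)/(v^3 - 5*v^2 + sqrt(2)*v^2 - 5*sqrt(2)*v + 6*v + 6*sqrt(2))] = (4*v^6 + 36*v^5 - 294*v^4 + 96*sqrt(2)*v^4 - 408*sqrt(2)*v^3 + 692*v^3 - 837*v^2 + 243*sqrt(2)*v^2 + 408*v + 555*sqrt(2)*v - 222*sqrt(2) + 490)/(2*(v^9 - 15*v^8 + 3*sqrt(2)*v^8 - 45*sqrt(2)*v^7 + 99*v^7 - 395*v^6 + 281*sqrt(2)*v^6 - 945*sqrt(2)*v^5 + 1116*v^5 - 2370*v^4 + 1860*sqrt(2)*v^4 - 2230*sqrt(2)*v^3 + 3564*v^3 - 3240*v^2 + 1764*sqrt(2)*v^2 - 1080*sqrt(2)*v + 1296*v + 432*sqrt(2)))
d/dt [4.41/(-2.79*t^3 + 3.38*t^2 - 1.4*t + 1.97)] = (36.9117*t^2 - 29.8116*t + 6.174)/(2.79*t^3 - 3.38*t^2 + 1.4*t - 1.97)^2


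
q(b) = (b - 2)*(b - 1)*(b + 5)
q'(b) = (b - 2)*(b - 1) + (b - 2)*(b + 5) + (b - 1)*(b + 5) = 3*b^2 + 4*b - 13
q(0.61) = 3.04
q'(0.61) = -9.44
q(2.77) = 10.59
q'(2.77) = 21.10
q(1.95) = -0.33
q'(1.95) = 6.21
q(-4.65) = 13.15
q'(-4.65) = 33.27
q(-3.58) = 36.29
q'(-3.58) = 11.13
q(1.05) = -0.29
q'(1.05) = -5.49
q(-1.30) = 28.08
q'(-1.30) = -13.13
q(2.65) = 8.20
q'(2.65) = 18.67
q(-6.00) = -56.00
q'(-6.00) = 71.00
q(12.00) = 1870.00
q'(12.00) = 467.00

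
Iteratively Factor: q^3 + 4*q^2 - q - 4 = (q + 4)*(q^2 - 1) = (q - 1)*(q + 4)*(q + 1)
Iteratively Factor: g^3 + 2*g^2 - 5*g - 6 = (g + 1)*(g^2 + g - 6) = (g + 1)*(g + 3)*(g - 2)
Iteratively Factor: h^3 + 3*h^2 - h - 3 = (h - 1)*(h^2 + 4*h + 3) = (h - 1)*(h + 3)*(h + 1)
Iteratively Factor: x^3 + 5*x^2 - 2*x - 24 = (x - 2)*(x^2 + 7*x + 12) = (x - 2)*(x + 4)*(x + 3)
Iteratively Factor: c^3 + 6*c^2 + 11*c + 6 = (c + 3)*(c^2 + 3*c + 2) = (c + 1)*(c + 3)*(c + 2)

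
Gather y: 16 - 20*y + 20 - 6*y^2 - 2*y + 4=-6*y^2 - 22*y + 40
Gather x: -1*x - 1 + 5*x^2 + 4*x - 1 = 5*x^2 + 3*x - 2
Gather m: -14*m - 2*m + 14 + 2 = 16 - 16*m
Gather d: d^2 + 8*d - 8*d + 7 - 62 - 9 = d^2 - 64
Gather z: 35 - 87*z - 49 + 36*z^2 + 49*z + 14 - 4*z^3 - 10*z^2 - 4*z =-4*z^3 + 26*z^2 - 42*z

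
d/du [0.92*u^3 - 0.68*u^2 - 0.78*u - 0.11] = 2.76*u^2 - 1.36*u - 0.78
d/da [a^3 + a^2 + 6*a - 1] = 3*a^2 + 2*a + 6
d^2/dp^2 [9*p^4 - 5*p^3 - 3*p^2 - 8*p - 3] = 108*p^2 - 30*p - 6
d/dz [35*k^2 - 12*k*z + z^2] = -12*k + 2*z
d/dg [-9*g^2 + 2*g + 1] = 2 - 18*g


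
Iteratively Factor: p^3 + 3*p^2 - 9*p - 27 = (p - 3)*(p^2 + 6*p + 9) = (p - 3)*(p + 3)*(p + 3)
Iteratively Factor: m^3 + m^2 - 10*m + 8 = (m - 1)*(m^2 + 2*m - 8) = (m - 2)*(m - 1)*(m + 4)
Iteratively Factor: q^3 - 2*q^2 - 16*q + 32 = (q - 4)*(q^2 + 2*q - 8) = (q - 4)*(q - 2)*(q + 4)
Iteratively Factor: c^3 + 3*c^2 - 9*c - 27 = (c + 3)*(c^2 - 9) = (c - 3)*(c + 3)*(c + 3)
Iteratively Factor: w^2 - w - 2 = (w + 1)*(w - 2)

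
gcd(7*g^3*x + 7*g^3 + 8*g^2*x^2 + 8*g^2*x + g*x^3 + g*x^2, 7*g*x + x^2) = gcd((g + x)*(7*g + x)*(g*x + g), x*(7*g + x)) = 7*g + x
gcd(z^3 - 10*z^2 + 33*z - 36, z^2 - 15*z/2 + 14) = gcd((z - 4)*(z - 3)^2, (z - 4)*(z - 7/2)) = z - 4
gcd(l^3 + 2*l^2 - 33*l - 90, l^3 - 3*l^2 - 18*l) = l^2 - 3*l - 18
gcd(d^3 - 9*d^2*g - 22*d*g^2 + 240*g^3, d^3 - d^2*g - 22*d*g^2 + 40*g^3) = d + 5*g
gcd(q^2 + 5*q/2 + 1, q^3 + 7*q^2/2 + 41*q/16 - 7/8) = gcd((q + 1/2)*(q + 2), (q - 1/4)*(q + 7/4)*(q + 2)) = q + 2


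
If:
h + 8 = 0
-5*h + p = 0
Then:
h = -8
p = -40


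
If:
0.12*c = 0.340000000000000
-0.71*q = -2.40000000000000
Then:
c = 2.83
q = 3.38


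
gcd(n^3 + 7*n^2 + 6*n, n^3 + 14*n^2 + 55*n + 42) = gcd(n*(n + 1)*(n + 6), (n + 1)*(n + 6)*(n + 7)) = n^2 + 7*n + 6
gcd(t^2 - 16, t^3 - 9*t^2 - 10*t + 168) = t + 4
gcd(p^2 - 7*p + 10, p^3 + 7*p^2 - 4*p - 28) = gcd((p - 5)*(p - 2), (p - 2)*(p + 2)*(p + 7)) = p - 2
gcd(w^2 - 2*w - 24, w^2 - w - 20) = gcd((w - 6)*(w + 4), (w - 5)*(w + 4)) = w + 4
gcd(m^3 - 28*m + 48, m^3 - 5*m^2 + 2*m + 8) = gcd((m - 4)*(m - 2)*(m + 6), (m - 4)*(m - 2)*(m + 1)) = m^2 - 6*m + 8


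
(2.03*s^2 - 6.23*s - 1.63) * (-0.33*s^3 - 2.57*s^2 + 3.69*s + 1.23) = -0.6699*s^5 - 3.1612*s^4 + 24.0397*s^3 - 16.3027*s^2 - 13.6776*s - 2.0049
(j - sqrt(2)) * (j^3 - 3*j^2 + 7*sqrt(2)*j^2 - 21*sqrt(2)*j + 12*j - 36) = j^4 - 3*j^3 + 6*sqrt(2)*j^3 - 18*sqrt(2)*j^2 - 2*j^2 - 12*sqrt(2)*j + 6*j + 36*sqrt(2)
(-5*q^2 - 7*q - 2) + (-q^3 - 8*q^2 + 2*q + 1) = -q^3 - 13*q^2 - 5*q - 1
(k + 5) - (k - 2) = 7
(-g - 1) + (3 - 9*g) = 2 - 10*g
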